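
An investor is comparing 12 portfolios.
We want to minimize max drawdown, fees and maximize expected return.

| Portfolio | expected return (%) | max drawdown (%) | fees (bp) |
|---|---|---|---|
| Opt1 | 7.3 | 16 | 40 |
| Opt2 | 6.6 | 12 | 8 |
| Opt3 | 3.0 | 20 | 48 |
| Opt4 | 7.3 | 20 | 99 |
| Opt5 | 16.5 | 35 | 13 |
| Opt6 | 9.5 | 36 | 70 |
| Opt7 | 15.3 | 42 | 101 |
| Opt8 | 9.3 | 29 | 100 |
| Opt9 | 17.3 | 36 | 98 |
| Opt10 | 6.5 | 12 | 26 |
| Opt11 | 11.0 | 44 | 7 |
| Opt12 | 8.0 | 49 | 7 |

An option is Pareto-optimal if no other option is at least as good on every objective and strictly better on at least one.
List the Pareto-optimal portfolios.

Opt1, Opt2, Opt5, Opt8, Opt9, Opt11

Opt1: not dominated.
Opt2: not dominated.
Opt3: dominated by Opt1 (expected return 7.3≥3.0, max drawdown 16≤20, fees 40≤48).
Opt4: dominated by Opt1 (expected return 7.3≥7.3, max drawdown 16≤20, fees 40≤99).
Opt5: not dominated.
Opt6: dominated by Opt5 (expected return 16.5≥9.5, max drawdown 35≤36, fees 13≤70).
Opt7: dominated by Opt5 (expected return 16.5≥15.3, max drawdown 35≤42, fees 13≤101).
Opt8: not dominated.
Opt9: not dominated (best expected return).
Opt10: dominated by Opt2 (expected return 6.6≥6.5, max drawdown 12≤12, fees 8≤26).
Opt11: not dominated.
Opt12: dominated by Opt11 (expected return 11.0≥8.0, max drawdown 44≤49, fees 7≤7).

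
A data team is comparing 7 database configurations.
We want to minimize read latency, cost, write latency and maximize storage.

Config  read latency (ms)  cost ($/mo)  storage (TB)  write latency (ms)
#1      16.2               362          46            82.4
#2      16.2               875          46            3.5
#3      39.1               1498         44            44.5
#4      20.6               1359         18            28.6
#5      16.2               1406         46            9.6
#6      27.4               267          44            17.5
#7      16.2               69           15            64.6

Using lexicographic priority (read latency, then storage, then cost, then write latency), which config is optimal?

First minimize read latency: best is 16.2, kept {#1, #2, #5, #7}.
Then maximize storage: best is 46, kept {#1, #2, #5}.
Then minimize cost: best is 362, kept {#1}.

#1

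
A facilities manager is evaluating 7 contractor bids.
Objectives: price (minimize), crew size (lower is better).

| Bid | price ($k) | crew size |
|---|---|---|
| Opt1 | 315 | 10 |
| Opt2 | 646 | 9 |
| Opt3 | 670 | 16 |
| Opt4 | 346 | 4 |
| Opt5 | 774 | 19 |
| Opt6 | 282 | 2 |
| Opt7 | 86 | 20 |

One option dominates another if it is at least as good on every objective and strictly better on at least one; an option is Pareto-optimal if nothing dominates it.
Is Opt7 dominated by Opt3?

Opt3 vs Opt7: Opt3 is worse on price (670 vs 86), so it does not dominate Opt7.

No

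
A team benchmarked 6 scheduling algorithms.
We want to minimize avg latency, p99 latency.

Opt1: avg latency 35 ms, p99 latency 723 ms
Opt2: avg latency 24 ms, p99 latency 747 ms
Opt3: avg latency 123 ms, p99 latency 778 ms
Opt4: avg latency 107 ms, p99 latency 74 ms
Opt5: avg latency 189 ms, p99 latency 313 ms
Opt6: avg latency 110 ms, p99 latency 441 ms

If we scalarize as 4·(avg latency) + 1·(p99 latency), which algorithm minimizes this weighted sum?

Opt1: 4·35 + 1·723 = 863
Opt2: 4·24 + 1·747 = 843
Opt3: 4·123 + 1·778 = 1270
Opt4: 4·107 + 1·74 = 502
Opt5: 4·189 + 1·313 = 1069
Opt6: 4·110 + 1·441 = 881
Lowest: Opt4 at 502.

Opt4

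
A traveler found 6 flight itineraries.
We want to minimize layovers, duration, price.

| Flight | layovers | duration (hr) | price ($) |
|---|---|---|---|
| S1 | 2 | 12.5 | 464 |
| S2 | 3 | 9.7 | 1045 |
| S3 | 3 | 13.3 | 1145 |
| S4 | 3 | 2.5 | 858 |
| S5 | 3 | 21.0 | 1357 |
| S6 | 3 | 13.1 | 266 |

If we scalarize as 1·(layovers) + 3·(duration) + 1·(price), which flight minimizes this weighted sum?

S6

S1: 1·2 + 3·12.5 + 1·464 = 503.5
S2: 1·3 + 3·9.7 + 1·1045 = 1077.1
S3: 1·3 + 3·13.3 + 1·1145 = 1187.9
S4: 1·3 + 3·2.5 + 1·858 = 868.5
S5: 1·3 + 3·21.0 + 1·1357 = 1423.0
S6: 1·3 + 3·13.1 + 1·266 = 308.3
Lowest: S6 at 308.3.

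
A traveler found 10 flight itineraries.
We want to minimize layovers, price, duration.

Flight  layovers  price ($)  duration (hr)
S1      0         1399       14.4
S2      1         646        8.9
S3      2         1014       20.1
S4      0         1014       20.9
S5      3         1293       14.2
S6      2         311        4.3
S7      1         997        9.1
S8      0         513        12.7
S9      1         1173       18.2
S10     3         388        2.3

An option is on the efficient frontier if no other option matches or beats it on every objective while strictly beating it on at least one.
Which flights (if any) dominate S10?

S1: worse on price (1399 vs 388).
S2: worse on price (646 vs 388).
S3: worse on price (1014 vs 388).
S4: worse on price (1014 vs 388).
S5: worse on price (1293 vs 388).
S6: worse on duration (4.3 vs 2.3).
S7: worse on price (997 vs 388).
S8: worse on price (513 vs 388).
S9: worse on price (1173 vs 388).
No option dominates S10.

none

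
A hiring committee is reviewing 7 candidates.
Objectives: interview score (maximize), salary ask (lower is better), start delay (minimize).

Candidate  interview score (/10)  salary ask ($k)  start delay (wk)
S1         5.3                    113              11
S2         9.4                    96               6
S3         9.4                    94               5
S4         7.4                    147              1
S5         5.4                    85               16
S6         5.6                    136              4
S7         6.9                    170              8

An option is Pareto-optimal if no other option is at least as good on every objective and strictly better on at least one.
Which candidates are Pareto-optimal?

S3, S4, S5, S6

S1: dominated by S2 (interview score 9.4≥5.3, salary ask 96≤113, start delay 6≤11).
S2: dominated by S3 (interview score 9.4≥9.4, salary ask 94≤96, start delay 5≤6).
S3: not dominated.
S4: not dominated (best start delay).
S5: not dominated (best salary ask).
S6: not dominated.
S7: dominated by S2 (interview score 9.4≥6.9, salary ask 96≤170, start delay 6≤8).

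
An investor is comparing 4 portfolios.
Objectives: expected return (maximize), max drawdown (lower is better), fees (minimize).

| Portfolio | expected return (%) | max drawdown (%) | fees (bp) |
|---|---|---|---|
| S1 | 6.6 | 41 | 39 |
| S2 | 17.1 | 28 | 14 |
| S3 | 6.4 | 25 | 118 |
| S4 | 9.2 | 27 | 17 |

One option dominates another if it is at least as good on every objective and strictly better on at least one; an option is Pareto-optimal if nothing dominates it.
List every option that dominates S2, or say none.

none

S1: worse on expected return (6.6 vs 17.1).
S3: worse on expected return (6.4 vs 17.1).
S4: worse on expected return (9.2 vs 17.1).
No option dominates S2.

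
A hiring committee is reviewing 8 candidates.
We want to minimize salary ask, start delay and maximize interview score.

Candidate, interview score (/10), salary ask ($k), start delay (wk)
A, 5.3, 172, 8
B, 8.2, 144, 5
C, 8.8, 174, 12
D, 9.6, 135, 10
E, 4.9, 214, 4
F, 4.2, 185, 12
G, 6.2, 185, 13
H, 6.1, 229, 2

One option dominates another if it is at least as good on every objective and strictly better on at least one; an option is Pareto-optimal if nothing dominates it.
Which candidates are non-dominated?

B, D, E, H

A: dominated by B (interview score 8.2≥5.3, salary ask 144≤172, start delay 5≤8).
B: not dominated.
C: dominated by D (interview score 9.6≥8.8, salary ask 135≤174, start delay 10≤12).
D: not dominated (best interview score).
E: not dominated.
F: dominated by A (interview score 5.3≥4.2, salary ask 172≤185, start delay 8≤12).
G: dominated by B (interview score 8.2≥6.2, salary ask 144≤185, start delay 5≤13).
H: not dominated (best start delay).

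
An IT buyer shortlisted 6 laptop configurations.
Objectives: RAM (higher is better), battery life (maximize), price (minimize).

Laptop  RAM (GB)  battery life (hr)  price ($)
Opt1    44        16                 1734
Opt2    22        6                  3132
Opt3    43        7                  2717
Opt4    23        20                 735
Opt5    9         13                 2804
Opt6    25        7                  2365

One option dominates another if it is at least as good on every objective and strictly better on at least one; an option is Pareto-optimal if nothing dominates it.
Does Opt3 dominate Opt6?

No

Opt3 vs Opt6: Opt3 is worse on price (2717 vs 2365), so it does not dominate Opt6.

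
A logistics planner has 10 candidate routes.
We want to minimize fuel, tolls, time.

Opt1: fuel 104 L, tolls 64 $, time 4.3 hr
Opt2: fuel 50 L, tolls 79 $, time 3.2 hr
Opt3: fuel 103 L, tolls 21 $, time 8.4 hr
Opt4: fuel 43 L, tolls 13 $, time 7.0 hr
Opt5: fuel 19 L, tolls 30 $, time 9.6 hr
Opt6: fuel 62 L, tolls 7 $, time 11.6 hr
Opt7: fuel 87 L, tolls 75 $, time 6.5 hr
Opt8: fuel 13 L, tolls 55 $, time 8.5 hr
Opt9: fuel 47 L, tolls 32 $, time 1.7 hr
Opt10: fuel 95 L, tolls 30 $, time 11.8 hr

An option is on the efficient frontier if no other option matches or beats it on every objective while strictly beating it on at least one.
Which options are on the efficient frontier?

Opt1: dominated by Opt9 (fuel 47≤104, tolls 32≤64, time 1.7≤4.3).
Opt2: dominated by Opt9 (fuel 47≤50, tolls 32≤79, time 1.7≤3.2).
Opt3: dominated by Opt4 (fuel 43≤103, tolls 13≤21, time 7.0≤8.4).
Opt4: not dominated.
Opt5: not dominated.
Opt6: not dominated (best tolls).
Opt7: dominated by Opt9 (fuel 47≤87, tolls 32≤75, time 1.7≤6.5).
Opt8: not dominated (best fuel).
Opt9: not dominated (best time).
Opt10: dominated by Opt4 (fuel 43≤95, tolls 13≤30, time 7.0≤11.8).

Opt4, Opt5, Opt6, Opt8, Opt9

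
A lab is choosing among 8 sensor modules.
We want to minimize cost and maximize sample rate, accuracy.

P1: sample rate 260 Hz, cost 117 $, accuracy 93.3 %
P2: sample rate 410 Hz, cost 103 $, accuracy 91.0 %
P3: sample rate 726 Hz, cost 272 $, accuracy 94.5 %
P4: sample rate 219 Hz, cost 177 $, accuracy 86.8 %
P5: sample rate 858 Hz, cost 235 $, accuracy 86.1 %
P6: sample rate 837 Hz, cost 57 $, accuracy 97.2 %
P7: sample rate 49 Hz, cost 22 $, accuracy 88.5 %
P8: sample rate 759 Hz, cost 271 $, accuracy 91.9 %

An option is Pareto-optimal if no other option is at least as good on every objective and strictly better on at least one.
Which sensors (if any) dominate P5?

none

P1: worse on sample rate (260 vs 858).
P2: worse on sample rate (410 vs 858).
P3: worse on sample rate (726 vs 858).
P4: worse on sample rate (219 vs 858).
P6: worse on sample rate (837 vs 858).
P7: worse on sample rate (49 vs 858).
P8: worse on sample rate (759 vs 858).
No option dominates P5.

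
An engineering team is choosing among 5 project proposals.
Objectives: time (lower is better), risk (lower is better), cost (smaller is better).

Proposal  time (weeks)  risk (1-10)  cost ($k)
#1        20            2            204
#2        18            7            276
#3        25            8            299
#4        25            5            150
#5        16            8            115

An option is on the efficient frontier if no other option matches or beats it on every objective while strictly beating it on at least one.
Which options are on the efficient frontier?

#1: not dominated (best risk).
#2: not dominated.
#3: dominated by #1 (time 20≤25, risk 2≤8, cost 204≤299).
#4: not dominated.
#5: not dominated (best time).

#1, #2, #4, #5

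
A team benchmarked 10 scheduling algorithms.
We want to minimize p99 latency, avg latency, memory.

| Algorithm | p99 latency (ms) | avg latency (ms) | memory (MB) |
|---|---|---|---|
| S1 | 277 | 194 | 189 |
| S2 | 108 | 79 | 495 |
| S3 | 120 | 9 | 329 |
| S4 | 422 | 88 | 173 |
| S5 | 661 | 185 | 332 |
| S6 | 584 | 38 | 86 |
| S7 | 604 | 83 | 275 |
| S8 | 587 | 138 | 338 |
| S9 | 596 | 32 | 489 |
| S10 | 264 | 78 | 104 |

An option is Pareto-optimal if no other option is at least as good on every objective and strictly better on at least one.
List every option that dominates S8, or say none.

S3: p99 latency 120≤587, avg latency 9≤138, memory 329≤338 — dominates S8.
S4: p99 latency 422≤587, avg latency 88≤138, memory 173≤338 — dominates S8.
S6: p99 latency 584≤587, avg latency 38≤138, memory 86≤338 — dominates S8.
S10: p99 latency 264≤587, avg latency 78≤138, memory 104≤338 — dominates S8.
Others (S1, S2, S5, S7, S9) are each worse than S8 on at least one objective.

S3, S4, S6, S10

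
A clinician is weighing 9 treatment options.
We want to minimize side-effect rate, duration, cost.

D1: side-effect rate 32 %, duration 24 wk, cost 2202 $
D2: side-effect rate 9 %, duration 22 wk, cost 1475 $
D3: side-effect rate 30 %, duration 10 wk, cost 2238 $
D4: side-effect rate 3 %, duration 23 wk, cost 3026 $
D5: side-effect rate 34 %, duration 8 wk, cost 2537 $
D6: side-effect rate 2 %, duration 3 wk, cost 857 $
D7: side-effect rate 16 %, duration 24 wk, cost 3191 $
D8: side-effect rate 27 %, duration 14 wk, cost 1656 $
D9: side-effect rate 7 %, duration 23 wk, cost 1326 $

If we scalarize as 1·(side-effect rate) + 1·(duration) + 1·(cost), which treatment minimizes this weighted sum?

D1: 1·32 + 1·24 + 1·2202 = 2258
D2: 1·9 + 1·22 + 1·1475 = 1506
D3: 1·30 + 1·10 + 1·2238 = 2278
D4: 1·3 + 1·23 + 1·3026 = 3052
D5: 1·34 + 1·8 + 1·2537 = 2579
D6: 1·2 + 1·3 + 1·857 = 862
D7: 1·16 + 1·24 + 1·3191 = 3231
D8: 1·27 + 1·14 + 1·1656 = 1697
D9: 1·7 + 1·23 + 1·1326 = 1356
Lowest: D6 at 862.

D6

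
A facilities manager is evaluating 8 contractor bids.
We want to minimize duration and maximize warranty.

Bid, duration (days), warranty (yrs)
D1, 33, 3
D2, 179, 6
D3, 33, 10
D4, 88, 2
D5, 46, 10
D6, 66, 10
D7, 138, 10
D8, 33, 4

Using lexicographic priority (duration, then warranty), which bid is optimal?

D3

First minimize duration: best is 33, kept {D1, D3, D8}.
Then maximize warranty: best is 10, kept {D3}.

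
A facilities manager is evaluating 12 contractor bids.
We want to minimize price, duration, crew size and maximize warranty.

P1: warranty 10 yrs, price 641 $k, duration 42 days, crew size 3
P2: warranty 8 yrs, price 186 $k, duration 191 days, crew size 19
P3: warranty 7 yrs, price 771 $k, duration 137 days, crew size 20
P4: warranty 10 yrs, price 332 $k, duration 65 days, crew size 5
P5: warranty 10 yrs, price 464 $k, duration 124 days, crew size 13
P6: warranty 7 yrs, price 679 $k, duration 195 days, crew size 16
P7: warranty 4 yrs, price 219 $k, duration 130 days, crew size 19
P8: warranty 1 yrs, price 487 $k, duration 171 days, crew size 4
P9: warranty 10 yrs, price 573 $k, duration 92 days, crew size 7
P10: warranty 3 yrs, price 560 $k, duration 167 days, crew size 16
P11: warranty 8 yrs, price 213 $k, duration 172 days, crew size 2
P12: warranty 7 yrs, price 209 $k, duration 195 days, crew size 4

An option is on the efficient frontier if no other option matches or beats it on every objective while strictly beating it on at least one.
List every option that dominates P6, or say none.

P1, P4, P5, P9, P11, P12

P1: warranty 10≥7, price 641≤679, duration 42≤195, crew size 3≤16 — dominates P6.
P4: warranty 10≥7, price 332≤679, duration 65≤195, crew size 5≤16 — dominates P6.
P5: warranty 10≥7, price 464≤679, duration 124≤195, crew size 13≤16 — dominates P6.
P9: warranty 10≥7, price 573≤679, duration 92≤195, crew size 7≤16 — dominates P6.
P11: warranty 8≥7, price 213≤679, duration 172≤195, crew size 2≤16 — dominates P6.
P12: warranty 7≥7, price 209≤679, duration 195≤195, crew size 4≤16 — dominates P6.
Others (P2, P3, P7, P8, P10) are each worse than P6 on at least one objective.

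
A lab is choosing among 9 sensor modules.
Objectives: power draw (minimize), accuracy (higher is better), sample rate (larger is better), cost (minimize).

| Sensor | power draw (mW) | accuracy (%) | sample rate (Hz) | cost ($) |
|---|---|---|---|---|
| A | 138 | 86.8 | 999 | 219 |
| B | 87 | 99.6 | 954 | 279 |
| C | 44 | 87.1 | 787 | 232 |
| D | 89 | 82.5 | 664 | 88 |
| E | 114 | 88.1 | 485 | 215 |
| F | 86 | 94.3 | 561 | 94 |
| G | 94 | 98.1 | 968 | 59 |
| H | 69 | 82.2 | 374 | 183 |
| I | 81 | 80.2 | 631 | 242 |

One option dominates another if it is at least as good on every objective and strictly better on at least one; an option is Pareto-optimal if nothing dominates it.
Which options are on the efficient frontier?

A: not dominated (best sample rate).
B: not dominated (best accuracy).
C: not dominated (best power draw).
D: not dominated.
E: dominated by F (power draw 86≤114, accuracy 94.3≥88.1, sample rate 561≥485, cost 94≤215).
F: not dominated.
G: not dominated (best cost).
H: not dominated.
I: dominated by C (power draw 44≤81, accuracy 87.1≥80.2, sample rate 787≥631, cost 232≤242).

A, B, C, D, F, G, H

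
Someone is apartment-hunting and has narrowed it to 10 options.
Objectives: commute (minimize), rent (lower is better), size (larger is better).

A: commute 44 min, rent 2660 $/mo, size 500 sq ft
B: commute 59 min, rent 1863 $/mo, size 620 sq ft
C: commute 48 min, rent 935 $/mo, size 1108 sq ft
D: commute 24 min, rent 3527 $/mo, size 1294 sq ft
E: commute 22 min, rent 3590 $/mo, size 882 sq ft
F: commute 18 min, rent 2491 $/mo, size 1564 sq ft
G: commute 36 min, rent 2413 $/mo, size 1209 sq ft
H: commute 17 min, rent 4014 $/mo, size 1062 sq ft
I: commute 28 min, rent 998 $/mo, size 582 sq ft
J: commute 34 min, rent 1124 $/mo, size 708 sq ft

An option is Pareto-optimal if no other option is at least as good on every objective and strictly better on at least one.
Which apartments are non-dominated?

A: dominated by F (commute 18≤44, rent 2491≤2660, size 1564≥500).
B: dominated by C (commute 48≤59, rent 935≤1863, size 1108≥620).
C: not dominated (best rent).
D: dominated by F (commute 18≤24, rent 2491≤3527, size 1564≥1294).
E: dominated by F (commute 18≤22, rent 2491≤3590, size 1564≥882).
F: not dominated (best size).
G: not dominated.
H: not dominated (best commute).
I: not dominated.
J: not dominated.

C, F, G, H, I, J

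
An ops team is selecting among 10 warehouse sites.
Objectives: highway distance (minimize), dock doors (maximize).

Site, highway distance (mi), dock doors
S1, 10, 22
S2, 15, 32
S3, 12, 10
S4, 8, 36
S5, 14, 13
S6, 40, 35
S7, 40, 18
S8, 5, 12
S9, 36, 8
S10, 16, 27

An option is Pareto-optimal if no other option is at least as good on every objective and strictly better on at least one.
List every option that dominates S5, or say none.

S1, S4

S1: highway distance 10≤14, dock doors 22≥13 — dominates S5.
S4: highway distance 8≤14, dock doors 36≥13 — dominates S5.
Others (S2, S3, S6, S7, S8, S9, S10) are each worse than S5 on at least one objective.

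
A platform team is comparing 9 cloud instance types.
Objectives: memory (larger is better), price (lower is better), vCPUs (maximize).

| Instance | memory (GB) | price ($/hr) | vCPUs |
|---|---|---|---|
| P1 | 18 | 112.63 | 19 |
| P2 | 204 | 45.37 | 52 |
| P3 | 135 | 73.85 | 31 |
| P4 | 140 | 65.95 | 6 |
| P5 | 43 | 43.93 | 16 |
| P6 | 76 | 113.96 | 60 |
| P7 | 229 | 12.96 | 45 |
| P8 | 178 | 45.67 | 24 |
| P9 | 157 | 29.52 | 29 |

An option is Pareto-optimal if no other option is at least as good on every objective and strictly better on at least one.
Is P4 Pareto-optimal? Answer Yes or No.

P2 vs P4: memory 204≥140, price 45.37≤65.95, vCPUs 52≥6 — P2 is at least as good on every objective and strictly better on at least one, so P2 dominates P4.

No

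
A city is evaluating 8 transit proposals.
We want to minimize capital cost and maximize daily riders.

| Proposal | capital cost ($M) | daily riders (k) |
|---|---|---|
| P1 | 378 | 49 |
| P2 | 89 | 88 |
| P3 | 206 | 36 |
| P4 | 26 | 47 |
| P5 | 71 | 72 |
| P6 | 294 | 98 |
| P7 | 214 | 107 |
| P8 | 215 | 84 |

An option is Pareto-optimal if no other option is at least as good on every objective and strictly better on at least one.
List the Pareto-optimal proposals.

P2, P4, P5, P7

P1: dominated by P2 (capital cost 89≤378, daily riders 88≥49).
P2: not dominated.
P3: dominated by P2 (capital cost 89≤206, daily riders 88≥36).
P4: not dominated (best capital cost).
P5: not dominated.
P6: dominated by P7 (capital cost 214≤294, daily riders 107≥98).
P7: not dominated (best daily riders).
P8: dominated by P2 (capital cost 89≤215, daily riders 88≥84).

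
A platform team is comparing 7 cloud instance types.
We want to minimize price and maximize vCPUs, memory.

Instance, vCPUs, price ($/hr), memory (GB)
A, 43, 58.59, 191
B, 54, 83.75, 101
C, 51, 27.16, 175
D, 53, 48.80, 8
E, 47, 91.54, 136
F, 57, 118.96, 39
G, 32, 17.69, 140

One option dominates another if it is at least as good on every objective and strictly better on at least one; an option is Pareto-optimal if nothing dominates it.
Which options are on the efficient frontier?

A: not dominated (best memory).
B: not dominated.
C: not dominated.
D: not dominated.
E: dominated by C (vCPUs 51≥47, price 27.16≤91.54, memory 175≥136).
F: not dominated (best vCPUs).
G: not dominated (best price).

A, B, C, D, F, G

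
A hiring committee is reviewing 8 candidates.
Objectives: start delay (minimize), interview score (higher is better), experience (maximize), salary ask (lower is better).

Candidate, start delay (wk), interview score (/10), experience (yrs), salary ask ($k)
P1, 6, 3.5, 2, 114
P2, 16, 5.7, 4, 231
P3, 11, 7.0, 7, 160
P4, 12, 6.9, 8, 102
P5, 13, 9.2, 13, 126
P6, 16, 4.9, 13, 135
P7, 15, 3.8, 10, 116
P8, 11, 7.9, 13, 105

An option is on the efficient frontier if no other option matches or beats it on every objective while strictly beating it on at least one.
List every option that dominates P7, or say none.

P8

P8: start delay 11≤15, interview score 7.9≥3.8, experience 13≥10, salary ask 105≤116 — dominates P7.
Others (P1, P2, P3, P4, P5, P6) are each worse than P7 on at least one objective.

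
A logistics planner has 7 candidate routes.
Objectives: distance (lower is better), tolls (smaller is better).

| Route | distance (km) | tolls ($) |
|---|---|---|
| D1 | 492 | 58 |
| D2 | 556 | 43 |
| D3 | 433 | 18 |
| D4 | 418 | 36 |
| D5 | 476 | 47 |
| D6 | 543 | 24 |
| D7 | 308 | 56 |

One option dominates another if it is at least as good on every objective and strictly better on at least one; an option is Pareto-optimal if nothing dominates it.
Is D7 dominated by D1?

D1 vs D7: D1 is worse on distance (492 vs 308), so it does not dominate D7.

No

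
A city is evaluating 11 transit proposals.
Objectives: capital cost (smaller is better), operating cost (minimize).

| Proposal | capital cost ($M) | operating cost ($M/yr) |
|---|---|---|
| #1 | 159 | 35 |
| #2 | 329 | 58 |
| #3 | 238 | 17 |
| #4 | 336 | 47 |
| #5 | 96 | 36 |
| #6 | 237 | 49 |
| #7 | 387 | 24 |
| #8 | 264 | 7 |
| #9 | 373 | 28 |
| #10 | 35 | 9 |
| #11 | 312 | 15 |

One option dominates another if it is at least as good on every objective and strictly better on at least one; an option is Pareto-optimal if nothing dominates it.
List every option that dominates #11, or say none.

#8, #10

#8: capital cost 264≤312, operating cost 7≤15 — dominates #11.
#10: capital cost 35≤312, operating cost 9≤15 — dominates #11.
Others (#1, #2, #3, #4, #5, #6, #7, #9) are each worse than #11 on at least one objective.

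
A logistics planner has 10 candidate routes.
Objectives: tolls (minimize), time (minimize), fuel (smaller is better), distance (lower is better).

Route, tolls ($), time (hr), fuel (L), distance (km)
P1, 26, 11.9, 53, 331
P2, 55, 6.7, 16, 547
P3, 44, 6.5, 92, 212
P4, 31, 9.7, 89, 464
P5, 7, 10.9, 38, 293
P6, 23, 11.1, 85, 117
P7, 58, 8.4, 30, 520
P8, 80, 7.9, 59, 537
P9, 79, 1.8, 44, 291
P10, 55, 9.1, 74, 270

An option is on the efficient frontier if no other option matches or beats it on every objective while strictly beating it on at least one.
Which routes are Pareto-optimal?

P2, P3, P4, P5, P6, P7, P9, P10

P1: dominated by P5 (tolls 7≤26, time 10.9≤11.9, fuel 38≤53, distance 293≤331).
P2: not dominated (best fuel).
P3: not dominated.
P4: not dominated.
P5: not dominated (best tolls).
P6: not dominated (best distance).
P7: not dominated.
P8: dominated by P9 (tolls 79≤80, time 1.8≤7.9, fuel 44≤59, distance 291≤537).
P9: not dominated (best time).
P10: not dominated.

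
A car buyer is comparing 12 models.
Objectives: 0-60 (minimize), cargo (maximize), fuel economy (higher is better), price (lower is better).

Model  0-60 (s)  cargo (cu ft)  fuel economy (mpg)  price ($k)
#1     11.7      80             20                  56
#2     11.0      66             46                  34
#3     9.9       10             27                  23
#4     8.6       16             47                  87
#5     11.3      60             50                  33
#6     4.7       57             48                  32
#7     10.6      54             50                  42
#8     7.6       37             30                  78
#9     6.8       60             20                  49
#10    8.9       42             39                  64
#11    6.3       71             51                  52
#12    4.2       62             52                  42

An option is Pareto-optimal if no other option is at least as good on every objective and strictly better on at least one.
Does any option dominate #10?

Yes

#6 vs #10: 0-60 4.7≤8.9, cargo 57≥42, fuel economy 48≥39, price 32≤64 — #6 is at least as good on every objective and strictly better on at least one, so #6 dominates #10.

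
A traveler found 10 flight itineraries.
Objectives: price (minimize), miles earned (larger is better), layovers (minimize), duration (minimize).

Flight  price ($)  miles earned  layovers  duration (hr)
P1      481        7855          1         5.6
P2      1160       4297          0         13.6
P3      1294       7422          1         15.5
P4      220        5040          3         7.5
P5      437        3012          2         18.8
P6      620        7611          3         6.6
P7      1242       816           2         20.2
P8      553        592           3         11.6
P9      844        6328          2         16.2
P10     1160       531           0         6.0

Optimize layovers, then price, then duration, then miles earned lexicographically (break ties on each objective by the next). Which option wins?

First minimize layovers: best is 0, kept {P2, P10}.
Then minimize price: best is 1160, kept {P2, P10}.
Then minimize duration: best is 6.0, kept {P10}.

P10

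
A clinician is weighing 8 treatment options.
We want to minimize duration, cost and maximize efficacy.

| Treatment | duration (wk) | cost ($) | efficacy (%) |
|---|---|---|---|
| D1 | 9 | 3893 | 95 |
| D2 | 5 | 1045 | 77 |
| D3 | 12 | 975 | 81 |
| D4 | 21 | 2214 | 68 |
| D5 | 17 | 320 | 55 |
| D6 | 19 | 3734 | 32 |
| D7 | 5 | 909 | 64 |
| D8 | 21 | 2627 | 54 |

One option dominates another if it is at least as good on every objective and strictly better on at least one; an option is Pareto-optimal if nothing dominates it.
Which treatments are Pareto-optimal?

D1, D2, D3, D5, D7

D1: not dominated (best efficacy).
D2: not dominated.
D3: not dominated.
D4: dominated by D2 (duration 5≤21, cost 1045≤2214, efficacy 77≥68).
D5: not dominated (best cost).
D6: dominated by D2 (duration 5≤19, cost 1045≤3734, efficacy 77≥32).
D7: not dominated.
D8: dominated by D2 (duration 5≤21, cost 1045≤2627, efficacy 77≥54).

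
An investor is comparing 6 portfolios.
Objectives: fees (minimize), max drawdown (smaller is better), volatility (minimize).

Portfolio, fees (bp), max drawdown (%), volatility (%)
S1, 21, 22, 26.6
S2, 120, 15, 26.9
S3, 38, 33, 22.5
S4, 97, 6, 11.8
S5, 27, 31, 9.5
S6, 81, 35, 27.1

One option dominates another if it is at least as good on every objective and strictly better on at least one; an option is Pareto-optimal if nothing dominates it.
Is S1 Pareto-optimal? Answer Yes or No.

Yes

S2: worse on fees (120 vs 21).
S3: worse on fees (38 vs 21).
S4: worse on fees (97 vs 21).
S5: worse on fees (27 vs 21).
S6: worse on fees (81 vs 21).
No option is at least as good as S1 on every objective and strictly better on one.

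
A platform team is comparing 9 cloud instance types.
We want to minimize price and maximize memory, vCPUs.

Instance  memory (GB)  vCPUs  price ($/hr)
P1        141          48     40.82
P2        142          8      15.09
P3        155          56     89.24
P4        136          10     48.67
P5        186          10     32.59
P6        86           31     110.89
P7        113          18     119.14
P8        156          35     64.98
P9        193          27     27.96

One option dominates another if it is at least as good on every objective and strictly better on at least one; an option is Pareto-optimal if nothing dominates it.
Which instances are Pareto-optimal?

P1, P2, P3, P8, P9

P1: not dominated.
P2: not dominated (best price).
P3: not dominated (best vCPUs).
P4: dominated by P1 (memory 141≥136, vCPUs 48≥10, price 40.82≤48.67).
P5: dominated by P9 (memory 193≥186, vCPUs 27≥10, price 27.96≤32.59).
P6: dominated by P1 (memory 141≥86, vCPUs 48≥31, price 40.82≤110.89).
P7: dominated by P1 (memory 141≥113, vCPUs 48≥18, price 40.82≤119.14).
P8: not dominated.
P9: not dominated (best memory).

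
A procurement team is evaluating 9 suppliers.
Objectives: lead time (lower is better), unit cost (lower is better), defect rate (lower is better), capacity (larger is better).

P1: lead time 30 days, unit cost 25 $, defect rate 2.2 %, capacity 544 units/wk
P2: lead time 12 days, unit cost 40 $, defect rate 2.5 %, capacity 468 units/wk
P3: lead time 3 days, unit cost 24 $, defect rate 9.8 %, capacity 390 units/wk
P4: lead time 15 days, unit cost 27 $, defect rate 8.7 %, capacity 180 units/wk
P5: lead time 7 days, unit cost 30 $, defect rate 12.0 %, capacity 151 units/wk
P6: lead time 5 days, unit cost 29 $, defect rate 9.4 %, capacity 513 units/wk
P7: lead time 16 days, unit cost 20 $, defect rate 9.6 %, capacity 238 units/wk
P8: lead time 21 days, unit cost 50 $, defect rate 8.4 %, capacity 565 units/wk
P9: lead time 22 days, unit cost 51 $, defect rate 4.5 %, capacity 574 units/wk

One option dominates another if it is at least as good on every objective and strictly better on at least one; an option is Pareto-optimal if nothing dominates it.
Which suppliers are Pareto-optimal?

P1, P2, P3, P4, P6, P7, P8, P9

P1: not dominated (best defect rate).
P2: not dominated.
P3: not dominated (best lead time).
P4: not dominated.
P5: dominated by P3 (lead time 3≤7, unit cost 24≤30, defect rate 9.8≤12.0, capacity 390≥151).
P6: not dominated.
P7: not dominated (best unit cost).
P8: not dominated.
P9: not dominated (best capacity).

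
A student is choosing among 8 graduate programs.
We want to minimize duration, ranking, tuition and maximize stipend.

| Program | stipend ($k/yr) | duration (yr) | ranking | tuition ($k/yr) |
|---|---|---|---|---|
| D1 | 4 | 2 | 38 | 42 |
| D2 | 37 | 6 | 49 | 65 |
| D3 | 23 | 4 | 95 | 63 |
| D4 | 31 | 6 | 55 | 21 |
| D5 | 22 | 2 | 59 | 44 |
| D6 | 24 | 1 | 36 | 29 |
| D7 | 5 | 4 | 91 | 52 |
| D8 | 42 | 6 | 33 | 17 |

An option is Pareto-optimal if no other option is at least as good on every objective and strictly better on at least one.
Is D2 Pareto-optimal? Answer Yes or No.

No

D8 vs D2: stipend 42≥37, duration 6≤6, ranking 33≤49, tuition 17≤65 — D8 is at least as good on every objective and strictly better on at least one, so D8 dominates D2.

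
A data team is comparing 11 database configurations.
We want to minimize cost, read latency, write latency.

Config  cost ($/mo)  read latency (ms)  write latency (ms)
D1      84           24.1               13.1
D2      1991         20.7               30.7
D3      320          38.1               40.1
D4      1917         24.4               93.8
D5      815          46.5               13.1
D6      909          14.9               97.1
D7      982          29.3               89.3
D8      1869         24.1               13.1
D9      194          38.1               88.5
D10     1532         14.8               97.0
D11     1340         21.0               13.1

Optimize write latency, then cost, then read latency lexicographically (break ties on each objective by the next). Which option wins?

D1

First minimize write latency: best is 13.1, kept {D1, D5, D8, D11}.
Then minimize cost: best is 84, kept {D1}.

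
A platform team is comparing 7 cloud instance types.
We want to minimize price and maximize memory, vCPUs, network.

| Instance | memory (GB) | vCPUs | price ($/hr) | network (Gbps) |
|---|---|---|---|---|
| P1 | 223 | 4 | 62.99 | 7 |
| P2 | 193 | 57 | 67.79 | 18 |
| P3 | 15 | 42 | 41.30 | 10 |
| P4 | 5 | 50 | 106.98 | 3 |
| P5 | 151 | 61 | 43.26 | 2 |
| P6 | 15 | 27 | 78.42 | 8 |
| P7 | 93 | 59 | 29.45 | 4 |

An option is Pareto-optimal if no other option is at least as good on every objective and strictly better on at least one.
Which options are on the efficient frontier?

P1: not dominated (best memory).
P2: not dominated (best network).
P3: not dominated.
P4: dominated by P2 (memory 193≥5, vCPUs 57≥50, price 67.79≤106.98, network 18≥3).
P5: not dominated (best vCPUs).
P6: dominated by P2 (memory 193≥15, vCPUs 57≥27, price 67.79≤78.42, network 18≥8).
P7: not dominated (best price).

P1, P2, P3, P5, P7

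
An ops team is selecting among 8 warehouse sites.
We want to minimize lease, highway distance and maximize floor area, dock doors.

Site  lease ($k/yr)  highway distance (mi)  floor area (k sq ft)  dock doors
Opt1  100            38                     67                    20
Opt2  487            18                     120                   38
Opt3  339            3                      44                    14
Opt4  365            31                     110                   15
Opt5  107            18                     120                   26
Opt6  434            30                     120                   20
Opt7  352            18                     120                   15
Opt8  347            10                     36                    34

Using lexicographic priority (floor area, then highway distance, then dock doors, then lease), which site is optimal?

Opt2

First maximize floor area: best is 120, kept {Opt2, Opt5, Opt6, Opt7}.
Then minimize highway distance: best is 18, kept {Opt2, Opt5, Opt7}.
Then maximize dock doors: best is 38, kept {Opt2}.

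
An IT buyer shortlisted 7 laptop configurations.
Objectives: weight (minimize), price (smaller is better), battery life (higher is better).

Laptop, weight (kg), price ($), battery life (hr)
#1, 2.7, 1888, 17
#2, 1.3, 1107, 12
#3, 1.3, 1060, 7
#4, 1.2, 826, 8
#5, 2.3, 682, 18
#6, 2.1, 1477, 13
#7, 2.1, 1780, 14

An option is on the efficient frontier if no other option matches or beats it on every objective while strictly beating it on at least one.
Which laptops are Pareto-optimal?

#2, #4, #5, #6, #7

#1: dominated by #5 (weight 2.3≤2.7, price 682≤1888, battery life 18≥17).
#2: not dominated.
#3: dominated by #4 (weight 1.2≤1.3, price 826≤1060, battery life 8≥7).
#4: not dominated (best weight).
#5: not dominated (best price).
#6: not dominated.
#7: not dominated.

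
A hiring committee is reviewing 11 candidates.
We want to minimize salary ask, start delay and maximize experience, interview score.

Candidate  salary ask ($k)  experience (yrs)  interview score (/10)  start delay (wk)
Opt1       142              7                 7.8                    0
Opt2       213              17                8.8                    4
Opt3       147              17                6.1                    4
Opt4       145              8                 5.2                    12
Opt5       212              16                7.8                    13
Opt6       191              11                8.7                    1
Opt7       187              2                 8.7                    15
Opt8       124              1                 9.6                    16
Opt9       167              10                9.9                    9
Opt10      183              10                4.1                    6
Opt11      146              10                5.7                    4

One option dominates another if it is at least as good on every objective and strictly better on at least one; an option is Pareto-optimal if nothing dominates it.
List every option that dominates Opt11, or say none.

Opt1: worse on experience (7 vs 10).
Opt2: worse on salary ask (213 vs 146).
Opt3: worse on salary ask (147 vs 146).
Opt4: worse on experience (8 vs 10).
Opt5: worse on salary ask (212 vs 146).
Opt6: worse on salary ask (191 vs 146).
Opt7: worse on salary ask (187 vs 146).
Opt8: worse on experience (1 vs 10).
Opt9: worse on salary ask (167 vs 146).
Opt10: worse on salary ask (183 vs 146).
No option dominates Opt11.

none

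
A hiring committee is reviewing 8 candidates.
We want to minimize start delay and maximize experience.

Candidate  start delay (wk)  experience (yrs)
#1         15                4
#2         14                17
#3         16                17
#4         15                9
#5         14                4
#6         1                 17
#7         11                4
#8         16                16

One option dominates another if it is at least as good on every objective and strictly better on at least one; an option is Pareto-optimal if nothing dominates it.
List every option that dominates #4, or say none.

#2, #6

#2: start delay 14≤15, experience 17≥9 — dominates #4.
#6: start delay 1≤15, experience 17≥9 — dominates #4.
Others (#1, #3, #5, #7, #8) are each worse than #4 on at least one objective.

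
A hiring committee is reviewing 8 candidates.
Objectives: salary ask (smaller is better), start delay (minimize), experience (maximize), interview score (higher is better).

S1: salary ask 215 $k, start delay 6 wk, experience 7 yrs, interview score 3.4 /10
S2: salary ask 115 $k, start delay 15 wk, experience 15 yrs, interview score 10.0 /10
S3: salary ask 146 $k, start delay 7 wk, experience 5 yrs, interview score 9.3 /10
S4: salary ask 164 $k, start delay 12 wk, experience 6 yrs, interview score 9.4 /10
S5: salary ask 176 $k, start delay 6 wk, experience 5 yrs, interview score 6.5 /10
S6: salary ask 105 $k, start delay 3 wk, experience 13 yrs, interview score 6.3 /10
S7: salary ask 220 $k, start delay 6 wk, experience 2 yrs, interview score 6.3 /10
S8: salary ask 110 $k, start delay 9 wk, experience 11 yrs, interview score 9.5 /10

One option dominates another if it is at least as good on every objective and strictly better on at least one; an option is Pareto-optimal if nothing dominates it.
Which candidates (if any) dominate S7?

S5: salary ask 176≤220, start delay 6≤6, experience 5≥2, interview score 6.5≥6.3 — dominates S7.
S6: salary ask 105≤220, start delay 3≤6, experience 13≥2, interview score 6.3≥6.3 — dominates S7.
Others (S1, S2, S3, S4, S8) are each worse than S7 on at least one objective.

S5, S6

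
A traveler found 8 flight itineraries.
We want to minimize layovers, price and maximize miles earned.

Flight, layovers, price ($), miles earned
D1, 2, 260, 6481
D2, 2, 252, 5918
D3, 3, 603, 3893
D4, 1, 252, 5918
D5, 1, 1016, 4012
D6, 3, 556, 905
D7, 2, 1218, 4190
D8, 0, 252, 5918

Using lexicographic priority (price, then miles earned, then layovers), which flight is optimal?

D8

First minimize price: best is 252, kept {D2, D4, D8}.
Then maximize miles earned: best is 5918, kept {D2, D4, D8}.
Then minimize layovers: best is 0, kept {D8}.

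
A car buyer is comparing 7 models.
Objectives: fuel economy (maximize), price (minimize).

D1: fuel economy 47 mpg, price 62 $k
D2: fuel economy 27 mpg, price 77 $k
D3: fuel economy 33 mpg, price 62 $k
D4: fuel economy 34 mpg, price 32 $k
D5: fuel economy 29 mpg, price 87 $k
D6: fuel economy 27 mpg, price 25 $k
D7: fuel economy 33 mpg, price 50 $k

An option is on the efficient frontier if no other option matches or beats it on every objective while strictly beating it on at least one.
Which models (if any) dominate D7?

D4: fuel economy 34≥33, price 32≤50 — dominates D7.
Others (D1, D2, D3, D5, D6) are each worse than D7 on at least one objective.

D4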